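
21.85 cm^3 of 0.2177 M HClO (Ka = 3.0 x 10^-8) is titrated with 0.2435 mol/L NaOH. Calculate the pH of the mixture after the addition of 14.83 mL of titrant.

8.02

Initial n(HClO) = 0.2177 x 0.02185 = 0.004757 mol.
n(NaOH) added = 0.2435 x 0.01483 = 0.003611 mol, converting that many moles of HClO to ClO-.
Remaining n(HClO) = 0.001146 mol; n(ClO-) = 0.003611 mol.
By Henderson-Hasselbalch, pH = pKa + log([A^-]/[HA]) = 7.52 + log(0.003611/0.001146) = 7.52 + (+0.50) = 8.02.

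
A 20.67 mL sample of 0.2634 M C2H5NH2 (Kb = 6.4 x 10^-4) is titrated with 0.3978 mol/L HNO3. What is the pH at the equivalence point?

5.80

n(C2H5NH2) = 0.2634 x 0.02067 = 0.005444 mol; V(HNO3) at equivalence = 0.005444/0.3978 = 0.01369 L.
At equivalence the base is fully converted to C2H5NH3+; total volume = 0.03436 L, so [C2H5NH3+] = 0.005444/0.03436 = 0.1585 M.
Ka(C2H5NH3+) = Kw/Kb = 1.0e-14 / 6.4 x 10^-4 = 1.56e-11.
[H^+] = sqrt(Ka x [C2H5NH3+]) = sqrt(1.56e-11 x 0.1585) = 1.57e-6 M.
pH = -log(1.57e-6) = 5.80.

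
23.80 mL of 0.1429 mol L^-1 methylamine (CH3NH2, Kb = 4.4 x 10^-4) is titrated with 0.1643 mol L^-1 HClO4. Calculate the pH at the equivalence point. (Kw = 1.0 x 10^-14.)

n(CH3NH2) = 0.1429 x 0.02380 = 0.003401 mol; V(HClO4) at equivalence = 0.003401/0.1643 = 0.02070 L.
At equivalence the base is fully converted to CH3NH3+; total volume = 0.04450 L, so [CH3NH3+] = 0.003401/0.04450 = 0.07643 M.
Ka(CH3NH3+) = Kw/Kb = 1.0e-14 / 4.4 x 10^-4 = 2.27e-11.
[H^+] = sqrt(Ka x [CH3NH3+]) = sqrt(2.27e-11 x 0.07643) = 1.32e-6 M.
pH = -log(1.32e-6) = 5.88.

5.88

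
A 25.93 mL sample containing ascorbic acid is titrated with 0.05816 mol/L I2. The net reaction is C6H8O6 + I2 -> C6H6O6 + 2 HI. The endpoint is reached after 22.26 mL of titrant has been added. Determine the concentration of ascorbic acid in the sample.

0.0499 M

n(I2) = 0.05816 x 0.02226 = 0.001295 mol.
From the balanced equation, 1 mol I2 reacts with 1 mol ascorbic acid, so n(ascorbic acid) = 0.001295 x 1/1 = 0.001295 mol.
[ascorbic acid] = 0.001295 / 0.02593 L = 0.0499 M.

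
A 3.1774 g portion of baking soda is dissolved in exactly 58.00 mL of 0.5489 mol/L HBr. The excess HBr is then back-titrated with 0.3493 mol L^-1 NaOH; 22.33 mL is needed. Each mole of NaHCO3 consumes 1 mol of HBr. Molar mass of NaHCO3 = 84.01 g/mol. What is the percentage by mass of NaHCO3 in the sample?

Total n(HBr) added = 0.5489 x 0.05800 = 0.03184 mol.
n(NaOH) used = 0.3493 x 0.02233 = 0.007800 mol, which equals the excess n(HBr).
So n(HBr) consumed by the sample = 0.03184 - 0.007800 = 0.02404 mol.
n(NaHCO3) = 0.02404 / 1 = 0.02404 mol.
mass NaHCO3 = 0.02404 x 84.01 = 2.019 g, so %NaHCO3 = 2.019/3.1774 x 100 = 63.6%.

63.6%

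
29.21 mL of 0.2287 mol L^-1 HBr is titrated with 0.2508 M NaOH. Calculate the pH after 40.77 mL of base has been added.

n(acid) = 0.2287 x 0.02921 = 0.006680 mol; n(NaOH) added = 0.2508 x 0.04077 = 0.01023 mol.
Base is in excess by 0.01023 - 0.006680 = 0.003545 mol in a total volume of 0.06998 L.
[OH^-] = 0.003545/0.06998 = 0.05065 M, so pOH = 1.30 and pH = 14.00 - 1.30 = 12.70.

12.70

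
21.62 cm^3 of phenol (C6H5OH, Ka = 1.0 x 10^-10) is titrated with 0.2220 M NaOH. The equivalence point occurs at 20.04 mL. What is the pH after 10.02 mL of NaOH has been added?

10.02 mL is exactly half the equivalence volume (20.04/2), i.e. the half-equivalence point.
There, n(HA) = n(A^-), so pH = pKa = -log(1.0 x 10^-10) = 10.00.

10.00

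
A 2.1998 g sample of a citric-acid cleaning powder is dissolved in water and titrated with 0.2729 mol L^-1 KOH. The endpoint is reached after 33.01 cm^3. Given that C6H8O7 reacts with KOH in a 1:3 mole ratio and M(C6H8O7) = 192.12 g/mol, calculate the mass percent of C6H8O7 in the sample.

n(KOH) = 0.2729 x 0.03301 = 0.009008 mol.
n(C6H8O7) = 0.009008 / 3 = 0.003003 mol.
mass of C6H8O7 = 0.003003 x 192.12 = 0.5769 g.
% purity = 0.5769 / 2.1998 x 100 = 26.2%.

26.2%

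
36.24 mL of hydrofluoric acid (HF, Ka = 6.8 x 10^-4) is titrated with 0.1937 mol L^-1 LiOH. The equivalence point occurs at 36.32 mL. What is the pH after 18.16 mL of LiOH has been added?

3.17

18.16 mL is exactly half the equivalence volume (36.32/2), i.e. the half-equivalence point.
There, n(HA) = n(A^-), so pH = pKa = -log(6.8 x 10^-4) = 3.17.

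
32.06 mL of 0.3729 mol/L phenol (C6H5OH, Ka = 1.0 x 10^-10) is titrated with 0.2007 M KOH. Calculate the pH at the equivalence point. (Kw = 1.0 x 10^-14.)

n(C6H5OH) = 0.3729 x 0.03206 = 0.01196 mol; V(KOH) at equivalence = 0.01196/0.2007 = 0.05957 L.
At equivalence all the acid is converted to C6H5O-; total volume = 0.03206 + 0.05957 = 0.09163 L, so [C6H5O-] = 0.01196/0.09163 = 0.1305 M.
Kb = Kw/Ka = 1.0e-14 / 1.0 x 10^-10 = 0.000100.
[OH^-] = sqrt(Kb x [C6H5O-]) = sqrt(0.000100 x 0.1305) = 0.00361 M.
pOH = 2.44, so pH = 14.00 - 2.44 = 11.56.

11.56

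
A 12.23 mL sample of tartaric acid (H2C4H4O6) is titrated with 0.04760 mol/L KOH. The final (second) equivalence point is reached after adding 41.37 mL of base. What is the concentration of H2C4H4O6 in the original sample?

0.0805 M

n(KOH) = 0.04760 x 0.04137 = 0.001969 mol.
At the final (second) equivalence point, 2 mol OH^- react per mol H2C4H4O6, so n(H2C4H4O6) = 0.001969 / 2 = 0.0009846 mol.
[H2C4H4O6] = 0.0009846 / 0.01223 L = 0.0805 M.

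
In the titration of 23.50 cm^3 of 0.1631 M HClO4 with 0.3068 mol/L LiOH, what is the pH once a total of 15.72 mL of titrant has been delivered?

12.40

n(acid) = 0.1631 x 0.02350 = 0.003833 mol; n(LiOH) added = 0.3068 x 0.01572 = 0.004823 mol.
Base is in excess by 0.004823 - 0.003833 = 0.0009900 mol in a total volume of 0.03922 L.
[OH^-] = 0.0009900/0.03922 = 0.02524 M, so pOH = 1.60 and pH = 14.00 - 1.60 = 12.40.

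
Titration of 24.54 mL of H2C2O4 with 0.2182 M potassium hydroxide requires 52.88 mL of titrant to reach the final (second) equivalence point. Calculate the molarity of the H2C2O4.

n(KOH) = 0.2182 x 0.05288 = 0.01154 mol.
At the final (second) equivalence point, 2 mol OH^- react per mol H2C2O4, so n(H2C2O4) = 0.01154 / 2 = 0.005769 mol.
[H2C2O4] = 0.005769 / 0.02454 L = 0.235 M.

0.235 M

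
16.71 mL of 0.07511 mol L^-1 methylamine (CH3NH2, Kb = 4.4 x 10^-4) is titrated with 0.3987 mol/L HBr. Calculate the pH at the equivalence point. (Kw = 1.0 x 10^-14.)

n(CH3NH2) = 0.07511 x 0.01671 = 0.001255 mol; V(HBr) at equivalence = 0.001255/0.3987 = 0.003148 L.
At equivalence the base is fully converted to CH3NH3+; total volume = 0.01986 L, so [CH3NH3+] = 0.001255/0.01986 = 0.06320 M.
Ka(CH3NH3+) = Kw/Kb = 1.0e-14 / 4.4 x 10^-4 = 2.27e-11.
[H^+] = sqrt(Ka x [CH3NH3+]) = sqrt(2.27e-11 x 0.06320) = 1.20e-6 M.
pH = -log(1.20e-6) = 5.92.

5.92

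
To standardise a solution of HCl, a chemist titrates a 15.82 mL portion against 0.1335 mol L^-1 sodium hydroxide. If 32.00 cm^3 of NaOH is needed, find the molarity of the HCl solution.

0.270 M

n(NaOH) delivered = 0.1335 x 0.03200 = 0.004272 mol.
For a 1:1 reaction, n(HCl) = 0.004272 mol.
[HCl] = 0.004272 mol / 0.01582 L = 0.270 M.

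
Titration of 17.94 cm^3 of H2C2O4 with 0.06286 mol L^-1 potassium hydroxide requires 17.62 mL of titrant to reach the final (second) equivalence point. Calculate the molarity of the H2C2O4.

0.0309 M

n(KOH) = 0.06286 x 0.01762 = 0.001108 mol.
At the final (second) equivalence point, 2 mol OH^- react per mol H2C2O4, so n(H2C2O4) = 0.001108 / 2 = 0.0005538 mol.
[H2C2O4] = 0.0005538 / 0.01794 L = 0.0309 M.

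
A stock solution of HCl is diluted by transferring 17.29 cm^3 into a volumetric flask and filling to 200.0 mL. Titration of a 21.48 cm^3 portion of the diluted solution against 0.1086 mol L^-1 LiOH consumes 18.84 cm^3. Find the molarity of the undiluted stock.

n(LiOH) = 0.1086 x 0.01884 = 0.002046 mol.
n(HCl) in the aliquot = 0.002046 mol.
[diluted HCl] = 0.002046 / 0.02148 = 0.09525 M.
Dilution factor = 200.0/17.29 = 11.57, so [stock] = 0.09525 x 11.57 = 1.10 M.

1.10 M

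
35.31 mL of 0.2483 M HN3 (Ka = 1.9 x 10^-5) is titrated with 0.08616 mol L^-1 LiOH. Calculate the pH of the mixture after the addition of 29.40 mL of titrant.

Initial n(HN3) = 0.2483 x 0.03531 = 0.008767 mol.
n(LiOH) added = 0.08616 x 0.02940 = 0.002533 mol, converting that many moles of HN3 to N3-.
Remaining n(HN3) = 0.006234 mol; n(N3-) = 0.002533 mol.
By Henderson-Hasselbalch, pH = pKa + log([A^-]/[HA]) = 4.72 + log(0.002533/0.006234) = 4.72 + (-0.39) = 4.33.

4.33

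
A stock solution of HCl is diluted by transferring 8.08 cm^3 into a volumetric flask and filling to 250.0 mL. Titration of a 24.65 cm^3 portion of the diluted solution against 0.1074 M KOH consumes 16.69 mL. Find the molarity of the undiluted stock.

n(KOH) = 0.1074 x 0.01669 = 0.001793 mol.
n(HCl) in the aliquot = 0.001793 mol.
[diluted HCl] = 0.001793 / 0.02465 = 0.07272 M.
Dilution factor = 250.0/8.080 = 30.94, so [stock] = 0.07272 x 30.94 = 2.25 M.

2.25 M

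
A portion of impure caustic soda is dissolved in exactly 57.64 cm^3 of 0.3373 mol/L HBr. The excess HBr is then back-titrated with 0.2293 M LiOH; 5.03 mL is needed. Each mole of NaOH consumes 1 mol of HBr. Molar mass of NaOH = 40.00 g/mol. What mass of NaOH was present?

0.732 g

Total n(HBr) added = 0.3373 x 0.05764 = 0.01944 mol.
n(LiOH) used = 0.2293 x 0.005030 = 0.001153 mol, which equals the excess n(HBr).
So n(HBr) consumed by the sample = 0.01944 - 0.001153 = 0.01829 mol.
n(NaOH) = 0.01829 / 1 = 0.01829 mol.
mass = 0.01829 mol x 40.00 g/mol = 0.732 g.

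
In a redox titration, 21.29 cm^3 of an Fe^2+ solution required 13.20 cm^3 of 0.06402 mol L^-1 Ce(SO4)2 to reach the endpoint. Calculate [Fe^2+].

0.0397 M

n(Ce(SO4)2) = 0.06402 x 0.01320 = 0.0008451 mol.
From the balanced equation, 1 mol Ce(SO4)2 reacts with 1 mol Fe^2+, so n(Fe^2+) = 0.0008451 x 1/1 = 0.0008451 mol.
[Fe^2+] = 0.0008451 / 0.02129 L = 0.0397 M.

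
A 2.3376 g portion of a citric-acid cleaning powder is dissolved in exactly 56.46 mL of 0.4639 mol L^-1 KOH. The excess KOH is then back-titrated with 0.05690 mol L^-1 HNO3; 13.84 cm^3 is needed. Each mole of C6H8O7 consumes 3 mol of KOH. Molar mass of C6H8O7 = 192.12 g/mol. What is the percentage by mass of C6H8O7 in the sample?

Total n(KOH) added = 0.4639 x 0.05646 = 0.02619 mol.
n(HNO3) used = 0.05690 x 0.01384 = 0.0007875 mol, which equals the excess n(KOH).
So n(KOH) consumed by the sample = 0.02619 - 0.0007875 = 0.02540 mol.
n(C6H8O7) = 0.02540 / 3 = 0.008468 mol.
mass C6H8O7 = 0.008468 x 192.12 = 1.627 g, so %C6H8O7 = 1.627/2.3376 x 100 = 69.6%.

69.6%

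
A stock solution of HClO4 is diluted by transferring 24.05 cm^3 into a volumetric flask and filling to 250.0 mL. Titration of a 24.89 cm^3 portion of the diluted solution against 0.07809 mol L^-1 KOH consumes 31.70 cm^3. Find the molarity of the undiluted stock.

1.03 M

n(KOH) = 0.07809 x 0.03170 = 0.002475 mol.
n(HClO4) in the aliquot = 0.002475 mol.
[diluted HClO4] = 0.002475 / 0.02489 = 0.09946 M.
Dilution factor = 250.0/24.05 = 10.40, so [stock] = 0.09946 x 10.40 = 1.03 M.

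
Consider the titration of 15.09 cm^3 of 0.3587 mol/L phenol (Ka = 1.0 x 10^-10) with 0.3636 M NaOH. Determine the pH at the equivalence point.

n(C6H5OH) = 0.3587 x 0.01509 = 0.005413 mol; V(NaOH) at equivalence = 0.005413/0.3636 = 0.01489 L.
At equivalence all the acid is converted to C6H5O-; total volume = 0.01509 + 0.01489 = 0.02998 L, so [C6H5O-] = 0.005413/0.02998 = 0.1806 M.
Kb = Kw/Ka = 1.0e-14 / 1.0 x 10^-10 = 0.000100.
[OH^-] = sqrt(Kb x [C6H5O-]) = sqrt(0.000100 x 0.1806) = 0.00425 M.
pOH = 2.37, so pH = 14.00 - 2.37 = 11.63.

11.63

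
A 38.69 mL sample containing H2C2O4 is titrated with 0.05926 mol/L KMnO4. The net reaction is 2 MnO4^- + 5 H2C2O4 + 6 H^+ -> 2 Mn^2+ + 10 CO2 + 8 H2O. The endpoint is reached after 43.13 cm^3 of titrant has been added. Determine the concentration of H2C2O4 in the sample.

0.165 M

n(KMnO4) = 0.05926 x 0.04313 = 0.002556 mol.
From the balanced equation, 2 mol KMnO4 reacts with 5 mol H2C2O4, so n(H2C2O4) = 0.002556 x 5/2 = 0.006390 mol.
[H2C2O4] = 0.006390 / 0.03869 L = 0.165 M.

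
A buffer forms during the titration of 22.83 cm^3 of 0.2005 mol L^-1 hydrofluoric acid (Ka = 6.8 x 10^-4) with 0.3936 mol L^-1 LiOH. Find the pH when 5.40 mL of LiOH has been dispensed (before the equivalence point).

3.11

Initial n(HF) = 0.2005 x 0.02283 = 0.004577 mol.
n(LiOH) added = 0.3936 x 0.005400 = 0.002125 mol, converting that many moles of HF to F-.
Remaining n(HF) = 0.002452 mol; n(F-) = 0.002125 mol.
By Henderson-Hasselbalch, pH = pKa + log([A^-]/[HA]) = 3.17 + log(0.002125/0.002452) = 3.17 + (-0.06) = 3.11.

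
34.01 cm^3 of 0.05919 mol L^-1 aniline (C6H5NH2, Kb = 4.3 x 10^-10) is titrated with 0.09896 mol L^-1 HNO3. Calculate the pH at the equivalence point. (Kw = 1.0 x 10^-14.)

n(C6H5NH2) = 0.05919 x 0.03401 = 0.002013 mol; V(HNO3) at equivalence = 0.002013/0.09896 = 0.02034 L.
At equivalence the base is fully converted to C6H5NH3+; total volume = 0.05435 L, so [C6H5NH3+] = 0.002013/0.05435 = 0.03704 M.
Ka(C6H5NH3+) = Kw/Kb = 1.0e-14 / 4.3 x 10^-10 = 2.33e-5.
[H^+] = sqrt(Ka x [C6H5NH3+]) = sqrt(2.33e-5 x 0.03704) = 0.000928 M.
pH = -log(0.000928) = 3.03.

3.03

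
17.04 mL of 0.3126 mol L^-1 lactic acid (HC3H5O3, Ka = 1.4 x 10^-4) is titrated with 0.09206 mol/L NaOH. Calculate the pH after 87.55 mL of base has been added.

12.42

n(acid) = 0.3126 x 0.01704 = 0.005327 mol; n(NaOH) added = 0.09206 x 0.08755 = 0.008060 mol.
Base is in excess by 0.008060 - 0.005327 = 0.002733 mol in a total volume of 0.1046 L.
[OH^-] = 0.002733/0.1046 = 0.02613 M, so pOH = 1.58 and pH = 14.00 - 1.58 = 12.42.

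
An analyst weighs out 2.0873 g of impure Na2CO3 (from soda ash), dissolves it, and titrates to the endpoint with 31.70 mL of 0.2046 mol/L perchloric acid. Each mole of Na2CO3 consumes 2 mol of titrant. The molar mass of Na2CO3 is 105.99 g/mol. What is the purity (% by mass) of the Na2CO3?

n(HClO4) = 0.2046 x 0.03170 = 0.006486 mol.
n(Na2CO3) = 0.006486 / 2 = 0.003243 mol.
mass of Na2CO3 = 0.003243 x 105.99 = 0.3437 g.
% purity = 0.3437 / 2.0873 x 100 = 16.5%.

16.5%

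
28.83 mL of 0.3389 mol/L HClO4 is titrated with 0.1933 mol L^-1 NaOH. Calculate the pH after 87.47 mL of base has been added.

n(acid) = 0.3389 x 0.02883 = 0.009770 mol; n(NaOH) added = 0.1933 x 0.08747 = 0.01691 mol.
Base is in excess by 0.01691 - 0.009770 = 0.007137 mol in a total volume of 0.1163 L.
[OH^-] = 0.007137/0.1163 = 0.06137 M, so pOH = 1.21 and pH = 14.00 - 1.21 = 12.79.

12.79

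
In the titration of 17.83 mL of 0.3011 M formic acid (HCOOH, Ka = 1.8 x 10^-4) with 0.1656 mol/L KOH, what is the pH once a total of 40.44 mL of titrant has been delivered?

n(acid) = 0.3011 x 0.01783 = 0.005369 mol; n(KOH) added = 0.1656 x 0.04044 = 0.006697 mol.
Base is in excess by 0.006697 - 0.005369 = 0.001328 mol in a total volume of 0.05827 L.
[OH^-] = 0.001328/0.05827 = 0.02279 M, so pOH = 1.64 and pH = 14.00 - 1.64 = 12.36.

12.36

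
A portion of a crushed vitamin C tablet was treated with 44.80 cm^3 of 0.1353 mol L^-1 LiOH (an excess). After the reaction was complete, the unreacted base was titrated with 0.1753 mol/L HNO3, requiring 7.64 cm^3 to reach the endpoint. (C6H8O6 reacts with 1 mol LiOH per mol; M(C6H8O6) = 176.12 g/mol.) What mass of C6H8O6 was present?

Total n(LiOH) added = 0.1353 x 0.04480 = 0.006061 mol.
n(HNO3) used = 0.1753 x 0.007640 = 0.001339 mol, which equals the excess n(LiOH).
So n(LiOH) consumed by the sample = 0.006061 - 0.001339 = 0.004722 mol.
n(C6H8O6) = 0.004722 / 1 = 0.004722 mol.
mass = 0.004722 mol x 176.12 g/mol = 0.832 g.

0.832 g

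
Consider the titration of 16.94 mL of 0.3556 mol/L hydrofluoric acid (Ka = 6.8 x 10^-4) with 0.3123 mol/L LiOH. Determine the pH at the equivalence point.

8.19

n(HF) = 0.3556 x 0.01694 = 0.006024 mol; V(LiOH) at equivalence = 0.006024/0.3123 = 0.01929 L.
At equivalence all the acid is converted to F-; total volume = 0.01694 + 0.01929 = 0.03623 L, so [F-] = 0.006024/0.03623 = 0.1663 M.
Kb = Kw/Ka = 1.0e-14 / 6.8 x 10^-4 = 1.47e-11.
[OH^-] = sqrt(Kb x [F-]) = sqrt(1.47e-11 x 0.1663) = 1.56e-6 M.
pOH = 5.81, so pH = 14.00 - 5.81 = 8.19.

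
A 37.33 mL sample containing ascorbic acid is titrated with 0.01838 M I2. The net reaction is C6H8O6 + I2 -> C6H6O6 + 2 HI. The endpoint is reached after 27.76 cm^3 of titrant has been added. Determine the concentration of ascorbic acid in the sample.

0.0137 M

n(I2) = 0.01838 x 0.02776 = 0.0005102 mol.
From the balanced equation, 1 mol I2 reacts with 1 mol ascorbic acid, so n(ascorbic acid) = 0.0005102 x 1/1 = 0.0005102 mol.
[ascorbic acid] = 0.0005102 / 0.03733 L = 0.0137 M.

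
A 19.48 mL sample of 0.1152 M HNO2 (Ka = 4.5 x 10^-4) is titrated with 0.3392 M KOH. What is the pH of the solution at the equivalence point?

n(HNO2) = 0.1152 x 0.01948 = 0.002244 mol; V(KOH) at equivalence = 0.002244/0.3392 = 0.006616 L.
At equivalence all the acid is converted to NO2-; total volume = 0.01948 + 0.006616 = 0.02610 L, so [NO2-] = 0.002244/0.02610 = 0.08599 M.
Kb = Kw/Ka = 1.0e-14 / 4.5 x 10^-4 = 2.22e-11.
[OH^-] = sqrt(Kb x [NO2-]) = sqrt(2.22e-11 x 0.08599) = 1.38e-6 M.
pOH = 5.86, so pH = 14.00 - 5.86 = 8.14.

8.14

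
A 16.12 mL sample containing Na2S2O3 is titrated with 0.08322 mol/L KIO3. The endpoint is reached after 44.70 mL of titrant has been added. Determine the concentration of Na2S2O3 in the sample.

n(KIO3) = 0.08322 x 0.04470 = 0.003720 mol.
From the balanced equation, 1 mol KIO3 reacts with 6 mol Na2S2O3, so n(Na2S2O3) = 0.003720 x 6/1 = 0.02232 mol.
[Na2S2O3] = 0.02232 / 0.01612 L = 1.38 M.

1.38 M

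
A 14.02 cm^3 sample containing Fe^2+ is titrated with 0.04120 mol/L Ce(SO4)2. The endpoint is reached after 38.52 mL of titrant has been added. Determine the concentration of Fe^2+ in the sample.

n(Ce(SO4)2) = 0.04120 x 0.03852 = 0.001587 mol.
From the balanced equation, 1 mol Ce(SO4)2 reacts with 1 mol Fe^2+, so n(Fe^2+) = 0.001587 x 1/1 = 0.001587 mol.
[Fe^2+] = 0.001587 / 0.01402 L = 0.113 M.

0.113 M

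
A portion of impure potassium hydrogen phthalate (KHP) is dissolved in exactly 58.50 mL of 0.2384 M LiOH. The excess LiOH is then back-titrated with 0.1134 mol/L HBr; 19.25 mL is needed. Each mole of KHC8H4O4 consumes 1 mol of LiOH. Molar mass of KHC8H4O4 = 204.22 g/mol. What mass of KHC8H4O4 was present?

2.40 g

Total n(LiOH) added = 0.2384 x 0.05850 = 0.01395 mol.
n(HBr) used = 0.1134 x 0.01925 = 0.002183 mol, which equals the excess n(LiOH).
So n(LiOH) consumed by the sample = 0.01395 - 0.002183 = 0.01176 mol.
n(KHC8H4O4) = 0.01176 / 1 = 0.01176 mol.
mass = 0.01176 mol x 204.22 g/mol = 2.40 g.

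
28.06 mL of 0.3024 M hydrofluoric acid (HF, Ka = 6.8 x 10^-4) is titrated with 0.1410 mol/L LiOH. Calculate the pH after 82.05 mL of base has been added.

n(acid) = 0.3024 x 0.02806 = 0.008485 mol; n(LiOH) added = 0.1410 x 0.08205 = 0.01157 mol.
Base is in excess by 0.01157 - 0.008485 = 0.003084 mol in a total volume of 0.1101 L.
[OH^-] = 0.003084/0.1101 = 0.02801 M, so pOH = 1.55 and pH = 14.00 - 1.55 = 12.45.

12.45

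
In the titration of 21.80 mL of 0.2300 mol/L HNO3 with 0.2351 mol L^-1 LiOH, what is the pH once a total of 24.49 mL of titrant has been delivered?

n(acid) = 0.2300 x 0.02180 = 0.005014 mol; n(LiOH) added = 0.2351 x 0.02449 = 0.005758 mol.
Base is in excess by 0.005758 - 0.005014 = 0.0007436 mol in a total volume of 0.04629 L.
[OH^-] = 0.0007436/0.04629 = 0.01606 M, so pOH = 1.79 and pH = 14.00 - 1.79 = 12.21.

12.21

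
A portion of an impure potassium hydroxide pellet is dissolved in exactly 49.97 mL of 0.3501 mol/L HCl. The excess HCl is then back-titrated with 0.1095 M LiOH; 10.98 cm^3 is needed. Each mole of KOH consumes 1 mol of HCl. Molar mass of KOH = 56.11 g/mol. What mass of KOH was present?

Total n(HCl) added = 0.3501 x 0.04997 = 0.01749 mol.
n(LiOH) used = 0.1095 x 0.01098 = 0.001202 mol, which equals the excess n(HCl).
So n(HCl) consumed by the sample = 0.01749 - 0.001202 = 0.01629 mol.
n(KOH) = 0.01629 / 1 = 0.01629 mol.
mass = 0.01629 mol x 56.11 g/mol = 0.914 g.

0.914 g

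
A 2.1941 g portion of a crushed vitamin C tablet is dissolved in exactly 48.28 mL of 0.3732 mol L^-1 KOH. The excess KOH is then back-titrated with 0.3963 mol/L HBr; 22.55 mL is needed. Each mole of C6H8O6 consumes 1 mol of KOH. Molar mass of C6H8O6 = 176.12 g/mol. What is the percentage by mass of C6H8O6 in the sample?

Total n(KOH) added = 0.3732 x 0.04828 = 0.01802 mol.
n(HBr) used = 0.3963 x 0.02255 = 0.008937 mol, which equals the excess n(KOH).
So n(KOH) consumed by the sample = 0.01802 - 0.008937 = 0.009082 mol.
n(C6H8O6) = 0.009082 / 1 = 0.009082 mol.
mass C6H8O6 = 0.009082 x 176.12 = 1.599 g, so %C6H8O6 = 1.599/2.1941 x 100 = 72.9%.

72.9%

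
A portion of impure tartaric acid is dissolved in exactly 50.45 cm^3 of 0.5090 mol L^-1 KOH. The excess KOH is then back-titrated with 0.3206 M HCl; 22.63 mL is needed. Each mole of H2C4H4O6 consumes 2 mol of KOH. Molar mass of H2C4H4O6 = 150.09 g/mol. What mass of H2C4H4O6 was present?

Total n(KOH) added = 0.5090 x 0.05045 = 0.02568 mol.
n(HCl) used = 0.3206 x 0.02263 = 0.007255 mol, which equals the excess n(KOH).
So n(KOH) consumed by the sample = 0.02568 - 0.007255 = 0.01842 mol.
n(H2C4H4O6) = 0.01842 / 2 = 0.009212 mol.
mass = 0.009212 mol x 150.09 g/mol = 1.38 g.

1.38 g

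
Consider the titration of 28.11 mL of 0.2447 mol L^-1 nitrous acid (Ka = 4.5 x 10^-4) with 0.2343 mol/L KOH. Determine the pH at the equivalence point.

n(HNO2) = 0.2447 x 0.02811 = 0.006879 mol; V(KOH) at equivalence = 0.006879/0.2343 = 0.02936 L.
At equivalence all the acid is converted to NO2-; total volume = 0.02811 + 0.02936 = 0.05747 L, so [NO2-] = 0.006879/0.05747 = 0.1197 M.
Kb = Kw/Ka = 1.0e-14 / 4.5 x 10^-4 = 2.22e-11.
[OH^-] = sqrt(Kb x [NO2-]) = sqrt(2.22e-11 x 0.1197) = 1.63e-6 M.
pOH = 5.79, so pH = 14.00 - 5.79 = 8.21.

8.21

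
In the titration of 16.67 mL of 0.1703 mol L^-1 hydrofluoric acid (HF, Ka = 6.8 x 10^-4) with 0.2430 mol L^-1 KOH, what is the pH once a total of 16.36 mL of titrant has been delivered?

12.54

n(acid) = 0.1703 x 0.01667 = 0.002839 mol; n(KOH) added = 0.2430 x 0.01636 = 0.003975 mol.
Base is in excess by 0.003975 - 0.002839 = 0.001137 mol in a total volume of 0.03303 L.
[OH^-] = 0.001137/0.03303 = 0.03441 M, so pOH = 1.46 and pH = 14.00 - 1.46 = 12.54.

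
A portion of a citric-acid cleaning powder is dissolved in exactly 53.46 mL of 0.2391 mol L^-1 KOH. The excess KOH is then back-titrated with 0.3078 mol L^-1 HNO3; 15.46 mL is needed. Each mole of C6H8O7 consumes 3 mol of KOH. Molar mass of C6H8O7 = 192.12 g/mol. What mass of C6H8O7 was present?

Total n(KOH) added = 0.2391 x 0.05346 = 0.01278 mol.
n(HNO3) used = 0.3078 x 0.01546 = 0.004759 mol, which equals the excess n(KOH).
So n(KOH) consumed by the sample = 0.01278 - 0.004759 = 0.008024 mol.
n(C6H8O7) = 0.008024 / 3 = 0.002675 mol.
mass = 0.002675 mol x 192.12 g/mol = 0.514 g.

0.514 g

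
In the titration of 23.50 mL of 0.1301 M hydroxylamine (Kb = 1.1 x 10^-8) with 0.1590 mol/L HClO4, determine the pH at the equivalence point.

3.59

n(NH2OH) = 0.1301 x 0.02350 = 0.003057 mol; V(HClO4) at equivalence = 0.003057/0.1590 = 0.01923 L.
At equivalence the base is fully converted to NH3OH+; total volume = 0.04273 L, so [NH3OH+] = 0.003057/0.04273 = 0.07155 M.
Ka(NH3OH+) = Kw/Kb = 1.0e-14 / 1.1 x 10^-8 = 9.09e-7.
[H^+] = sqrt(Ka x [NH3OH+]) = sqrt(9.09e-7 x 0.07155) = 0.000255 M.
pH = -log(0.000255) = 3.59.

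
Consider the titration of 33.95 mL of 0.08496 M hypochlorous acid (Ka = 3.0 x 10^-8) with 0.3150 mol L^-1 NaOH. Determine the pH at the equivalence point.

n(HClO) = 0.08496 x 0.03395 = 0.002884 mol; V(NaOH) at equivalence = 0.002884/0.3150 = 0.009157 L.
At equivalence all the acid is converted to ClO-; total volume = 0.03395 + 0.009157 = 0.04311 L, so [ClO-] = 0.002884/0.04311 = 0.06691 M.
Kb = Kw/Ka = 1.0e-14 / 3.0 x 10^-8 = 3.33e-7.
[OH^-] = sqrt(Kb x [ClO-]) = sqrt(3.33e-7 x 0.06691) = 0.000149 M.
pOH = 3.83, so pH = 14.00 - 3.83 = 10.17.

10.17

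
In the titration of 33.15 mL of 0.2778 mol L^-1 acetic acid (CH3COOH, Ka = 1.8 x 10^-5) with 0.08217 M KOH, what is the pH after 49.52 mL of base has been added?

4.64

Initial n(CH3COOH) = 0.2778 x 0.03315 = 0.009209 mol.
n(KOH) added = 0.08217 x 0.04952 = 0.004069 mol, converting that many moles of CH3COOH to CH3COO-.
Remaining n(CH3COOH) = 0.005140 mol; n(CH3COO-) = 0.004069 mol.
By Henderson-Hasselbalch, pH = pKa + log([A^-]/[HA]) = 4.74 + log(0.004069/0.005140) = 4.74 + (-0.10) = 4.64.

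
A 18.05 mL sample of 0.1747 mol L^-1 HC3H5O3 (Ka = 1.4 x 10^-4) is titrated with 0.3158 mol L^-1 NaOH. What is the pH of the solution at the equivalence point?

n(HC3H5O3) = 0.1747 x 0.01805 = 0.003153 mol; V(NaOH) at equivalence = 0.003153/0.3158 = 0.009985 L.
At equivalence all the acid is converted to C3H5O3-; total volume = 0.01805 + 0.009985 = 0.02804 L, so [C3H5O3-] = 0.003153/0.02804 = 0.1125 M.
Kb = Kw/Ka = 1.0e-14 / 1.4 x 10^-4 = 7.14e-11.
[OH^-] = sqrt(Kb x [C3H5O3-]) = sqrt(7.14e-11 x 0.1125) = 2.83e-6 M.
pOH = 5.55, so pH = 14.00 - 5.55 = 8.45.

8.45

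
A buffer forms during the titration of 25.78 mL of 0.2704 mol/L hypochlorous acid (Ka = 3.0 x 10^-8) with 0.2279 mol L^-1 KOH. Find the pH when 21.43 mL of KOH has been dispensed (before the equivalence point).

7.89

Initial n(HClO) = 0.2704 x 0.02578 = 0.006971 mol.
n(KOH) added = 0.2279 x 0.02143 = 0.004884 mol, converting that many moles of HClO to ClO-.
Remaining n(HClO) = 0.002087 mol; n(ClO-) = 0.004884 mol.
By Henderson-Hasselbalch, pH = pKa + log([A^-]/[HA]) = 7.52 + log(0.004884/0.002087) = 7.52 + (+0.37) = 7.89.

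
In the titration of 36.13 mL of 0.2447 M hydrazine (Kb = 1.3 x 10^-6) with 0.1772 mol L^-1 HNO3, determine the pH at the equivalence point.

n(N2H4) = 0.2447 x 0.03613 = 0.008841 mol; V(HNO3) at equivalence = 0.008841/0.1772 = 0.04989 L.
At equivalence the base is fully converted to N2H5+; total volume = 0.08602 L, so [N2H5+] = 0.008841/0.08602 = 0.1028 M.
Ka(N2H5+) = Kw/Kb = 1.0e-14 / 1.3 x 10^-6 = 7.69e-9.
[H^+] = sqrt(Ka x [N2H5+]) = sqrt(7.69e-9 x 0.1028) = 2.81e-5 M.
pH = -log(2.81e-5) = 4.55.

4.55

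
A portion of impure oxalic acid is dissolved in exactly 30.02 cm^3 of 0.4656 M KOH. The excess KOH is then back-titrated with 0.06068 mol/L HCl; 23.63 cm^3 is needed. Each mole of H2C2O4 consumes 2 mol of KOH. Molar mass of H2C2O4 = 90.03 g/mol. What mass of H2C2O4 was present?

0.565 g

Total n(KOH) added = 0.4656 x 0.03002 = 0.01398 mol.
n(HCl) used = 0.06068 x 0.02363 = 0.001434 mol, which equals the excess n(KOH).
So n(KOH) consumed by the sample = 0.01398 - 0.001434 = 0.01254 mol.
n(H2C2O4) = 0.01254 / 2 = 0.006272 mol.
mass = 0.006272 mol x 90.03 g/mol = 0.565 g.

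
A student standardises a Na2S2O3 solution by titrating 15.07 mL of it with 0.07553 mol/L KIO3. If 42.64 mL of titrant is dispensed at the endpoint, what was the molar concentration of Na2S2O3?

n(KIO3) = 0.07553 x 0.04264 = 0.003221 mol.
From the balanced equation, 1 mol KIO3 reacts with 6 mol Na2S2O3, so n(Na2S2O3) = 0.003221 x 6/1 = 0.01932 mol.
[Na2S2O3] = 0.01932 / 0.01507 L = 1.28 M.

1.28 M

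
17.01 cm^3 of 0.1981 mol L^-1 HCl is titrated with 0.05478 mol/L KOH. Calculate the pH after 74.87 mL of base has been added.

11.90

n(acid) = 0.1981 x 0.01701 = 0.003370 mol; n(KOH) added = 0.05478 x 0.07487 = 0.004101 mol.
Base is in excess by 0.004101 - 0.003370 = 0.0007317 mol in a total volume of 0.09188 L.
[OH^-] = 0.0007317/0.09188 = 0.007964 M, so pOH = 2.10 and pH = 14.00 - 2.10 = 11.90.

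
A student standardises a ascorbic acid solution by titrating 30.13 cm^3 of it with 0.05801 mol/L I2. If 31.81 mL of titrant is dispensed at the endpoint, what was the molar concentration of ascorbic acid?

n(I2) = 0.05801 x 0.03181 = 0.001845 mol.
From the balanced equation, 1 mol I2 reacts with 1 mol ascorbic acid, so n(ascorbic acid) = 0.001845 x 1/1 = 0.001845 mol.
[ascorbic acid] = 0.001845 / 0.03013 L = 0.0612 M.

0.0612 M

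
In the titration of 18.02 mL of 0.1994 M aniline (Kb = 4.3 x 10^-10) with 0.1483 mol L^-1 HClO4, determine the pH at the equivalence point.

n(C6H5NH2) = 0.1994 x 0.01802 = 0.003593 mol; V(HClO4) at equivalence = 0.003593/0.1483 = 0.02423 L.
At equivalence the base is fully converted to C6H5NH3+; total volume = 0.04225 L, so [C6H5NH3+] = 0.003593/0.04225 = 0.08505 M.
Ka(C6H5NH3+) = Kw/Kb = 1.0e-14 / 4.3 x 10^-10 = 2.33e-5.
[H^+] = sqrt(Ka x [C6H5NH3+]) = sqrt(2.33e-5 x 0.08505) = 0.00141 M.
pH = -log(0.00141) = 2.85.

2.85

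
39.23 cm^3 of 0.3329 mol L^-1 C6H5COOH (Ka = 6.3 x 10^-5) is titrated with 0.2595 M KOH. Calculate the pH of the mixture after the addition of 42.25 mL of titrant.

4.92

Initial n(C6H5COOH) = 0.3329 x 0.03923 = 0.01306 mol.
n(KOH) added = 0.2595 x 0.04225 = 0.01096 mol, converting that many moles of C6H5COOH to C6H5COO-.
Remaining n(C6H5COOH) = 0.002096 mol; n(C6H5COO-) = 0.01096 mol.
By Henderson-Hasselbalch, pH = pKa + log([A^-]/[HA]) = 4.20 + log(0.01096/0.002096) = 4.20 + (+0.72) = 4.92.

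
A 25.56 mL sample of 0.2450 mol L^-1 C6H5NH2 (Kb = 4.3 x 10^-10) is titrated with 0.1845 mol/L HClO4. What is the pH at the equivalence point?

2.81

n(C6H5NH2) = 0.2450 x 0.02556 = 0.006262 mol; V(HClO4) at equivalence = 0.006262/0.1845 = 0.03394 L.
At equivalence the base is fully converted to C6H5NH3+; total volume = 0.05950 L, so [C6H5NH3+] = 0.006262/0.05950 = 0.1052 M.
Ka(C6H5NH3+) = Kw/Kb = 1.0e-14 / 4.3 x 10^-10 = 2.33e-5.
[H^+] = sqrt(Ka x [C6H5NH3+]) = sqrt(2.33e-5 x 0.1052) = 0.00156 M.
pH = -log(0.00156) = 2.81.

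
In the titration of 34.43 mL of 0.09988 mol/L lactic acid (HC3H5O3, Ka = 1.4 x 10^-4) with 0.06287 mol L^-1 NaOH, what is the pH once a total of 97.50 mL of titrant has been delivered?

n(acid) = 0.09988 x 0.03443 = 0.003439 mol; n(NaOH) added = 0.06287 x 0.09750 = 0.006130 mol.
Base is in excess by 0.006130 - 0.003439 = 0.002691 mol in a total volume of 0.1319 L.
[OH^-] = 0.002691/0.1319 = 0.02040 M, so pOH = 1.69 and pH = 14.00 - 1.69 = 12.31.

12.31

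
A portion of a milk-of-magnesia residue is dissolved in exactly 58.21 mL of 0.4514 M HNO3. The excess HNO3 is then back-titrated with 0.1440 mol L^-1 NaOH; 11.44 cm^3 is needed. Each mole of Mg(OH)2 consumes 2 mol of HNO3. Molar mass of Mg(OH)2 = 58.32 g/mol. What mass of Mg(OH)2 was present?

0.718 g

Total n(HNO3) added = 0.4514 x 0.05821 = 0.02628 mol.
n(NaOH) used = 0.1440 x 0.01144 = 0.001647 mol, which equals the excess n(HNO3).
So n(HNO3) consumed by the sample = 0.02628 - 0.001647 = 0.02463 mol.
n(Mg(OH)2) = 0.02463 / 2 = 0.01231 mol.
mass = 0.01231 mol x 58.32 g/mol = 0.718 g.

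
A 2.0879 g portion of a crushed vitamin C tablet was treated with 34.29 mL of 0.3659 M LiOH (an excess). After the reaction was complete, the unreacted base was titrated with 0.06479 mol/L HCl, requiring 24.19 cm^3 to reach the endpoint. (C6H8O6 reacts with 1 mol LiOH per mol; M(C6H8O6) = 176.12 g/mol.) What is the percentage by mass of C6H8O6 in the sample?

Total n(LiOH) added = 0.3659 x 0.03429 = 0.01255 mol.
n(HCl) used = 0.06479 x 0.02419 = 0.001567 mol, which equals the excess n(LiOH).
So n(LiOH) consumed by the sample = 0.01255 - 0.001567 = 0.01098 mol.
n(C6H8O6) = 0.01098 / 1 = 0.01098 mol.
mass C6H8O6 = 0.01098 x 176.12 = 1.934 g, so %C6H8O6 = 1.934/2.0879 x 100 = 92.6%.

92.6%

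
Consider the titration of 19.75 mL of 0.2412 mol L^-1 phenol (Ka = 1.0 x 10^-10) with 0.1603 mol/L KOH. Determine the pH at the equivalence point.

n(C6H5OH) = 0.2412 x 0.01975 = 0.004764 mol; V(KOH) at equivalence = 0.004764/0.1603 = 0.02972 L.
At equivalence all the acid is converted to C6H5O-; total volume = 0.01975 + 0.02972 = 0.04947 L, so [C6H5O-] = 0.004764/0.04947 = 0.09630 M.
Kb = Kw/Ka = 1.0e-14 / 1.0 x 10^-10 = 0.000100.
[OH^-] = sqrt(Kb x [C6H5O-]) = sqrt(0.000100 x 0.09630) = 0.00310 M.
pOH = 2.51, so pH = 14.00 - 2.51 = 11.49.

11.49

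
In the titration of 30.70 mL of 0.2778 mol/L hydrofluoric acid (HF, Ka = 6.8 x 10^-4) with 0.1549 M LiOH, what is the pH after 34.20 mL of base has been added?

Initial n(HF) = 0.2778 x 0.03070 = 0.008528 mol.
n(LiOH) added = 0.1549 x 0.03420 = 0.005298 mol, converting that many moles of HF to F-.
Remaining n(HF) = 0.003231 mol; n(F-) = 0.005298 mol.
By Henderson-Hasselbalch, pH = pKa + log([A^-]/[HA]) = 3.17 + log(0.005298/0.003231) = 3.17 + (+0.21) = 3.38.

3.38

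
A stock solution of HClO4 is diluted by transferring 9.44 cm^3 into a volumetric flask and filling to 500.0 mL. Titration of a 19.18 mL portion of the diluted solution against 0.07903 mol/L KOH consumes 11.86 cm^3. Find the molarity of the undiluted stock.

n(KOH) = 0.07903 x 0.01186 = 0.0009373 mol.
n(HClO4) in the aliquot = 0.0009373 mol.
[diluted HClO4] = 0.0009373 / 0.01918 = 0.04887 M.
Dilution factor = 500.0/9.440 = 52.97, so [stock] = 0.04887 x 52.97 = 2.59 M.

2.59 M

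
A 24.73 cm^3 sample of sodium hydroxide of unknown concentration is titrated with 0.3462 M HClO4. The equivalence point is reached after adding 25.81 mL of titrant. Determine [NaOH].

0.361 M

n(HClO4) delivered = 0.3462 x 0.02581 = 0.008935 mol.
For a 1:1 reaction, n(NaOH) = 0.008935 mol.
[NaOH] = 0.008935 mol / 0.02473 L = 0.361 M.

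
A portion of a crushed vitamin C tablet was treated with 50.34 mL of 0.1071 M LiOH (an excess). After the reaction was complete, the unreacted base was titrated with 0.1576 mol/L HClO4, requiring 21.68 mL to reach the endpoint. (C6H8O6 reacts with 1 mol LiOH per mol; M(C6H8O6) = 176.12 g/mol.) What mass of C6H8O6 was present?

Total n(LiOH) added = 0.1071 x 0.05034 = 0.005391 mol.
n(HClO4) used = 0.1576 x 0.02168 = 0.003417 mol, which equals the excess n(LiOH).
So n(LiOH) consumed by the sample = 0.005391 - 0.003417 = 0.001975 mol.
n(C6H8O6) = 0.001975 / 1 = 0.001975 mol.
mass = 0.001975 mol x 176.12 g/mol = 0.348 g.

0.348 g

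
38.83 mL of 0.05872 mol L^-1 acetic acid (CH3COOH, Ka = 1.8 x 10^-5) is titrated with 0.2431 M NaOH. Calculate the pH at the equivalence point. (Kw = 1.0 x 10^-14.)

n(CH3COOH) = 0.05872 x 0.03883 = 0.002280 mol; V(NaOH) at equivalence = 0.002280/0.2431 = 0.009379 L.
At equivalence all the acid is converted to CH3COO-; total volume = 0.03883 + 0.009379 = 0.04821 L, so [CH3COO-] = 0.002280/0.04821 = 0.04730 M.
Kb = Kw/Ka = 1.0e-14 / 1.8 x 10^-5 = 5.56e-10.
[OH^-] = sqrt(Kb x [CH3COO-]) = sqrt(5.56e-10 x 0.04730) = 5.13e-6 M.
pOH = 5.29, so pH = 14.00 - 5.29 = 8.71.

8.71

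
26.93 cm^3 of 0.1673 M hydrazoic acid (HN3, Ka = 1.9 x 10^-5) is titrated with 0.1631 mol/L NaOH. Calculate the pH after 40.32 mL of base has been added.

n(acid) = 0.1673 x 0.02693 = 0.004505 mol; n(NaOH) added = 0.1631 x 0.04032 = 0.006576 mol.
Base is in excess by 0.006576 - 0.004505 = 0.002071 mol in a total volume of 0.06725 L.
[OH^-] = 0.002071/0.06725 = 0.03079 M, so pOH = 1.51 and pH = 14.00 - 1.51 = 12.49.

12.49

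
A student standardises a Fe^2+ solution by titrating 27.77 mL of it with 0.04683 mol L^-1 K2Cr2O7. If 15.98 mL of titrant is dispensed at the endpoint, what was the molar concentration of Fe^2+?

0.162 M

n(K2Cr2O7) = 0.04683 x 0.01598 = 0.0007483 mol.
From the balanced equation, 1 mol K2Cr2O7 reacts with 6 mol Fe^2+, so n(Fe^2+) = 0.0007483 x 6/1 = 0.004490 mol.
[Fe^2+] = 0.004490 / 0.02777 L = 0.162 M.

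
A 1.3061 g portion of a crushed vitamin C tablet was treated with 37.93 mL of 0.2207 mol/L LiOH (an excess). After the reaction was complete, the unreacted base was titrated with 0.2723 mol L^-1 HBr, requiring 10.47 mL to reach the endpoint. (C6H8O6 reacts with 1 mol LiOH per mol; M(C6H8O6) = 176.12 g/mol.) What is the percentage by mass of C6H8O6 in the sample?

74.4%

Total n(LiOH) added = 0.2207 x 0.03793 = 0.008371 mol.
n(HBr) used = 0.2723 x 0.01047 = 0.002851 mol, which equals the excess n(LiOH).
So n(LiOH) consumed by the sample = 0.008371 - 0.002851 = 0.005520 mol.
n(C6H8O6) = 0.005520 / 1 = 0.005520 mol.
mass C6H8O6 = 0.005520 x 176.12 = 0.9722 g, so %C6H8O6 = 0.9722/1.3061 x 100 = 74.4%.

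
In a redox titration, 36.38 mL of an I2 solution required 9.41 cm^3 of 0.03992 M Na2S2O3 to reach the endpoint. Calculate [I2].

0.00516 M

n(Na2S2O3) = 0.03992 x 0.009410 = 0.0003756 mol.
From the balanced equation, 2 mol Na2S2O3 reacts with 1 mol I2, so n(I2) = 0.0003756 x 1/2 = 0.0001878 mol.
[I2] = 0.0001878 / 0.03638 L = 0.00516 M.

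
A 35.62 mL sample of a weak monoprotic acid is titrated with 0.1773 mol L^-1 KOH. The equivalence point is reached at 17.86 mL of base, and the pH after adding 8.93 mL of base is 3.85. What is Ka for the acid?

8.93 mL is half of the equivalence volume, so this is the half-equivalence point where [HA] = [A^-].
At half-equivalence pH = pKa, so pKa = 3.85.
Ka = 10^(-3.85) = 1.4 x 10^-4.

1.4 x 10^-4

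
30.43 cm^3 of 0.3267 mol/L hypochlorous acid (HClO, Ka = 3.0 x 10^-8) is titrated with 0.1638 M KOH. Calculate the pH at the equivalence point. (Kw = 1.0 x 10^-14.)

n(HClO) = 0.3267 x 0.03043 = 0.009941 mol; V(KOH) at equivalence = 0.009941/0.1638 = 0.06069 L.
At equivalence all the acid is converted to ClO-; total volume = 0.03043 + 0.06069 = 0.09112 L, so [ClO-] = 0.009941/0.09112 = 0.1091 M.
Kb = Kw/Ka = 1.0e-14 / 3.0 x 10^-8 = 3.33e-7.
[OH^-] = sqrt(Kb x [ClO-]) = sqrt(3.33e-7 x 0.1091) = 0.000191 M.
pOH = 3.72, so pH = 14.00 - 3.72 = 10.28.

10.28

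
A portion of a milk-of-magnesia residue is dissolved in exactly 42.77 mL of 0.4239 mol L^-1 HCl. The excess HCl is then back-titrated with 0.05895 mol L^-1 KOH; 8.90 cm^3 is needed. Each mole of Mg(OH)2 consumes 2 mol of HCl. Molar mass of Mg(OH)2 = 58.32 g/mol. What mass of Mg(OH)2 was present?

Total n(HCl) added = 0.4239 x 0.04277 = 0.01813 mol.
n(KOH) used = 0.05895 x 0.008900 = 0.0005247 mol, which equals the excess n(HCl).
So n(HCl) consumed by the sample = 0.01813 - 0.0005247 = 0.01761 mol.
n(Mg(OH)2) = 0.01761 / 2 = 0.008803 mol.
mass = 0.008803 mol x 58.32 g/mol = 0.513 g.

0.513 g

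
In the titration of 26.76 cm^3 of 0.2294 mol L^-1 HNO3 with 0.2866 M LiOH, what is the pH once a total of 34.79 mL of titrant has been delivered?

n(acid) = 0.2294 x 0.02676 = 0.006139 mol; n(LiOH) added = 0.2866 x 0.03479 = 0.009971 mol.
Base is in excess by 0.009971 - 0.006139 = 0.003832 mol in a total volume of 0.06155 L.
[OH^-] = 0.003832/0.06155 = 0.06226 M, so pOH = 1.21 and pH = 14.00 - 1.21 = 12.79.

12.79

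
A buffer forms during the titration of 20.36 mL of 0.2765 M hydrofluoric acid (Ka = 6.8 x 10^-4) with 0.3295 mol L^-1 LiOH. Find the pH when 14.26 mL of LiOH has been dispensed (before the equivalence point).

3.87

Initial n(HF) = 0.2765 x 0.02036 = 0.005630 mol.
n(LiOH) added = 0.3295 x 0.01426 = 0.004699 mol, converting that many moles of HF to F-.
Remaining n(HF) = 0.0009309 mol; n(F-) = 0.004699 mol.
By Henderson-Hasselbalch, pH = pKa + log([A^-]/[HA]) = 3.17 + log(0.004699/0.0009309) = 3.17 + (+0.70) = 3.87.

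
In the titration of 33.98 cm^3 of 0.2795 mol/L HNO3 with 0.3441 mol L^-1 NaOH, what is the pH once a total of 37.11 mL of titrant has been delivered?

12.66

n(acid) = 0.2795 x 0.03398 = 0.009497 mol; n(NaOH) added = 0.3441 x 0.03711 = 0.01277 mol.
Base is in excess by 0.01277 - 0.009497 = 0.003272 mol in a total volume of 0.07109 L.
[OH^-] = 0.003272/0.07109 = 0.04603 M, so pOH = 1.34 and pH = 14.00 - 1.34 = 12.66.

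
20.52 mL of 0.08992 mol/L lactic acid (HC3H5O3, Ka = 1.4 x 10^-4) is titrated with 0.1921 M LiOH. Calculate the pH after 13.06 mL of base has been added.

12.30

n(acid) = 0.08992 x 0.02052 = 0.001845 mol; n(LiOH) added = 0.1921 x 0.01306 = 0.002509 mol.
Base is in excess by 0.002509 - 0.001845 = 0.0006637 mol in a total volume of 0.03358 L.
[OH^-] = 0.0006637/0.03358 = 0.01976 M, so pOH = 1.70 and pH = 14.00 - 1.70 = 12.30.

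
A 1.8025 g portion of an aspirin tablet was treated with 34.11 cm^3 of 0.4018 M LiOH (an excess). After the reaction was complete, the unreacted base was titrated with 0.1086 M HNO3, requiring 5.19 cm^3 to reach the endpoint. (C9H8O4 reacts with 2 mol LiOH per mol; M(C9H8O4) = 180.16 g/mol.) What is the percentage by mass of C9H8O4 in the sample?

Total n(LiOH) added = 0.4018 x 0.03411 = 0.01371 mol.
n(HNO3) used = 0.1086 x 0.005190 = 0.0005636 mol, which equals the excess n(LiOH).
So n(LiOH) consumed by the sample = 0.01371 - 0.0005636 = 0.01314 mol.
n(C9H8O4) = 0.01314 / 2 = 0.006571 mol.
mass C9H8O4 = 0.006571 x 180.16 = 1.184 g, so %C9H8O4 = 1.184/1.8025 x 100 = 65.7%.

65.7%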